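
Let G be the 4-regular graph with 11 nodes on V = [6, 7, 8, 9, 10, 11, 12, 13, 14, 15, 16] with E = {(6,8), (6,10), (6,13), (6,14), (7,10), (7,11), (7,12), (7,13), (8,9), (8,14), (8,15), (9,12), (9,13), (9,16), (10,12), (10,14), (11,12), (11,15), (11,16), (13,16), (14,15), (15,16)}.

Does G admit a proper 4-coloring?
Yes, G is 4-colorable

A valid 4-coloring: color 1: [6, 7, 9, 15]; color 2: [8, 10, 11, 13]; color 3: [12, 14, 16].
(χ(G) = 3 ≤ 4.)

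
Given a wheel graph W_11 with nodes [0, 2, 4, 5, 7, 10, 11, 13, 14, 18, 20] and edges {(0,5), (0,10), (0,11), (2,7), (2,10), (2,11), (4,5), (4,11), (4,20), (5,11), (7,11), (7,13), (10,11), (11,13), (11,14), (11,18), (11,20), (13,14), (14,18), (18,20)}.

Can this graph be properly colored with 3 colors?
Yes, G is 3-colorable

A valid 3-coloring: color 1: [11]; color 2: [5, 7, 10, 14, 20]; color 3: [0, 2, 4, 13, 18].
(χ(G) = 3 ≤ 3.)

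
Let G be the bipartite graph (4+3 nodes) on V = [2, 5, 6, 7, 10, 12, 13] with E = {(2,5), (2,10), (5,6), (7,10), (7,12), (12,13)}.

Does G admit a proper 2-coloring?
A valid 2-coloring: color 1: [2, 6, 7, 13]; color 2: [5, 10, 12].
(χ(G) = 2 ≤ 2.)

Yes, G is 2-colorable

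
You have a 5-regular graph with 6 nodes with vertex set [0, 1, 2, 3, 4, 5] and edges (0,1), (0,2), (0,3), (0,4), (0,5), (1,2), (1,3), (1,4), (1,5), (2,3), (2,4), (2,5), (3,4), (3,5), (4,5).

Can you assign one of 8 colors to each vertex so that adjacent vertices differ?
Yes, G is 8-colorable

A valid 8-coloring: color 1: [4]; color 2: [1]; color 3: [0]; color 4: [3]; color 5: [5]; color 6: [2].
(χ(G) = 6 ≤ 8.)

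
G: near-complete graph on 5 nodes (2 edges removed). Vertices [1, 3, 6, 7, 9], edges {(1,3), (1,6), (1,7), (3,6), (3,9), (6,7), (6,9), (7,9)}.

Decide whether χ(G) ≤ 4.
A valid 4-coloring: color 1: [6]; color 2: [3, 7]; color 3: [1, 9].
(χ(G) = 3 ≤ 4.)

Yes, G is 4-colorable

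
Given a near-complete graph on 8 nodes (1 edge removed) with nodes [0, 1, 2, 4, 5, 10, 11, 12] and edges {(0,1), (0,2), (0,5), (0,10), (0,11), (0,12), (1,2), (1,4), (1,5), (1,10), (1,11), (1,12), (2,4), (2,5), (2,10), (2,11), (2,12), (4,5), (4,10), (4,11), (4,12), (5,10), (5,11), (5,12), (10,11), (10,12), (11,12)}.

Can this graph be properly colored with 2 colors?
No, G is not 2-colorable

The clique on vertices [0, 1, 2, 5, 10, 11, 12] has size 7 > 2, so it alone needs 7 colors.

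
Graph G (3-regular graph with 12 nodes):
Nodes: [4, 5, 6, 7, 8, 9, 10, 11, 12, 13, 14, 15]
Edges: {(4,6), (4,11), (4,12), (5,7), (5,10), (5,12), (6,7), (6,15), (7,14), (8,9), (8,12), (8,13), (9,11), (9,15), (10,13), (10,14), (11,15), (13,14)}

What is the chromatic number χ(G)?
χ(G) = 3

Clique number ω(G) = 3 (lower bound: χ ≥ ω).
The clique on [9, 11, 15] has size 3, forcing χ ≥ 3, and the coloring below uses 3 colors, so χ(G) = 3.
A valid 3-coloring: color 1: [4, 7, 8, 10, 15]; color 2: [6, 9, 12, 13]; color 3: [5, 11, 14].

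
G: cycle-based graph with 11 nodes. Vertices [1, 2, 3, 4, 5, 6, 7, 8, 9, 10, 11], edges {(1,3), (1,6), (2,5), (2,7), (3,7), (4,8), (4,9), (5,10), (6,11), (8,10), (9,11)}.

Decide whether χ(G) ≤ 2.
Odd cycle [7, 3, 1, 6, 11, 9, 4, 8, 10, 5, 2] needs 3 colors (χ ≥ 3).
Hence χ(G) ≥ 3 > 2, so no proper 2-coloring exists.

No, G is not 2-colorable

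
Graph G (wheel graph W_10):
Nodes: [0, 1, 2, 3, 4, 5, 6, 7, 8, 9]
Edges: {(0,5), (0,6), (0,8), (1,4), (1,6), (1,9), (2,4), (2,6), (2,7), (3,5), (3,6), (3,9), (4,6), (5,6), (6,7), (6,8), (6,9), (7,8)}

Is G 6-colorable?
A valid 6-coloring: color 1: [6]; color 2: [0, 1, 3, 7]; color 3: [4, 5, 8, 9]; color 4: [2].
(χ(G) = 4 ≤ 6.)

Yes, G is 6-colorable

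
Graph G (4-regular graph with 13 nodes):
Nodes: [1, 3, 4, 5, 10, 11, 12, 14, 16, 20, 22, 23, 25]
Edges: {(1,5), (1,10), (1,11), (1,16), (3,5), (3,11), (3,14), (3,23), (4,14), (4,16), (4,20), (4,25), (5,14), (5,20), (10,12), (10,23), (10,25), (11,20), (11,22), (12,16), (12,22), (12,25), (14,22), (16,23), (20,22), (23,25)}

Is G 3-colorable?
A valid 3-coloring: color 1: [4, 5, 11, 12, 23]; color 2: [10, 14, 16, 20]; color 3: [1, 3, 22, 25].
(χ(G) = 3 ≤ 3.)

Yes, G is 3-colorable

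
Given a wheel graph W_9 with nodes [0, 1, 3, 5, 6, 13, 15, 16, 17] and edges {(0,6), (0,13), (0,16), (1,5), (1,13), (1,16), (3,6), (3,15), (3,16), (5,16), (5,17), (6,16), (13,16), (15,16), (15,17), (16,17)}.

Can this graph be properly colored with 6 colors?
Yes, G is 6-colorable

A valid 6-coloring: color 1: [16]; color 2: [0, 1, 3, 17]; color 3: [5, 6, 13, 15].
(χ(G) = 3 ≤ 6.)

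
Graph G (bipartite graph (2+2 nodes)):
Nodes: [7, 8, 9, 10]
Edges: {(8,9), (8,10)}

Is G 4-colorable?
A valid 4-coloring: color 1: [7, 8]; color 2: [9, 10].
(χ(G) = 2 ≤ 4.)

Yes, G is 4-colorable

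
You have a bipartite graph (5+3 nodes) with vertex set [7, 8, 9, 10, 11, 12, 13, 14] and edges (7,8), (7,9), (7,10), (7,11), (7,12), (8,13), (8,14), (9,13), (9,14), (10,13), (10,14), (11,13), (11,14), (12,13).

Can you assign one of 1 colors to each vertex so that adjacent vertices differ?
No, G is not 1-colorable

Edge (8,13) forces its endpoints to differ, so 1 color is not enough.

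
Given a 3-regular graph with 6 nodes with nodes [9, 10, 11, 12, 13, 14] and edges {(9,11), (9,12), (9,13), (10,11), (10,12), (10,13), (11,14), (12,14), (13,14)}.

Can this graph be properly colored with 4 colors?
Yes, G is 4-colorable

A valid 4-coloring: color 1: [9, 10, 14]; color 2: [11, 12, 13].
(χ(G) = 2 ≤ 4.)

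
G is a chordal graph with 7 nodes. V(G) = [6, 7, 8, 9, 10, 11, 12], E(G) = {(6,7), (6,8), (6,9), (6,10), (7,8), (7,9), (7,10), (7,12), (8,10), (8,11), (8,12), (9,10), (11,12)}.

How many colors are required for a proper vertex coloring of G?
χ(G) = 4

Clique number ω(G) = 4 (lower bound: χ ≥ ω).
The clique on [6, 7, 8, 10] has size 4, forcing χ ≥ 4, and the coloring below uses 4 colors, so χ(G) = 4.
A valid 4-coloring: color 1: [8, 9]; color 2: [7, 11]; color 3: [10, 12]; color 4: [6].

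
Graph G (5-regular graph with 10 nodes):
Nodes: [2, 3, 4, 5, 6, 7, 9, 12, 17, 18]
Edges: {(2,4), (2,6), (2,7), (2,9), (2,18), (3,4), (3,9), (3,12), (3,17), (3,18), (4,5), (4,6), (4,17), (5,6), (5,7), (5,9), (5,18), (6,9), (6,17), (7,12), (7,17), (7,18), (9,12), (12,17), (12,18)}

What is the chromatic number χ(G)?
χ(G) = 4

Clique number ω(G) = 3 (lower bound: χ ≥ ω).
Suppose a proper 3-coloring c exists. The clique [2, 4, 6] takes 3 distinct colors; by symmetry let c(2) = 1, c(4) = 2, c(6) = 3.
- Vertex 5: neighbors [4, 6] already have colors [2, 3] ⇒ c(5) = 1.
- Vertex 17: neighbors [4, 6] already have colors [2, 3] ⇒ c(17) = 1.
- Vertex 3: neighbors [17, 4] already have colors [1, 2] ⇒ c(3) = 3.
- Vertex 12: neighbors [17, 3] already have colors [1, 3] ⇒ c(12) = 2.
- Vertex 18: neighbors [2, 12, 3] already have colors [1, 2, 3] — all 3 colors blocked. Contradiction.
The forced assignments end in a contradiction, so G has no proper 3-coloring (χ ≥ 4).
The coloring below uses 4 colors, so χ(G) = 4.
A valid 4-coloring: color 1: [9, 17, 18]; color 2: [3, 6, 7]; color 3: [2, 5, 12]; color 4: [4].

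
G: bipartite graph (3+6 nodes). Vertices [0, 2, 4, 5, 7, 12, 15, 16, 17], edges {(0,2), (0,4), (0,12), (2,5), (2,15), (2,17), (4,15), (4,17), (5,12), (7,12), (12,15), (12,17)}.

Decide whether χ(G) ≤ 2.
A valid 2-coloring: color 1: [2, 4, 12, 16]; color 2: [0, 5, 7, 15, 17].
(χ(G) = 2 ≤ 2.)

Yes, G is 2-colorable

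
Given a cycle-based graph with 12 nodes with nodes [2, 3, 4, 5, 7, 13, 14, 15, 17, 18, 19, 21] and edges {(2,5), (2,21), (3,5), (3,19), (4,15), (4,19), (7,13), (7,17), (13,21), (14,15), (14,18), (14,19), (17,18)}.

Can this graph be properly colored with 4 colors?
A valid 4-coloring: color 1: [2, 3, 4, 13, 14, 17]; color 2: [5, 7, 15, 18, 19, 21].
(χ(G) = 2 ≤ 4.)

Yes, G is 4-colorable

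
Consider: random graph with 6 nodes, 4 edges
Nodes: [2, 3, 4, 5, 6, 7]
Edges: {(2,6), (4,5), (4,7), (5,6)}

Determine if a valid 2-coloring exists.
A valid 2-coloring: color 1: [2, 3, 5, 7]; color 2: [4, 6].
(χ(G) = 2 ≤ 2.)

Yes, G is 2-colorable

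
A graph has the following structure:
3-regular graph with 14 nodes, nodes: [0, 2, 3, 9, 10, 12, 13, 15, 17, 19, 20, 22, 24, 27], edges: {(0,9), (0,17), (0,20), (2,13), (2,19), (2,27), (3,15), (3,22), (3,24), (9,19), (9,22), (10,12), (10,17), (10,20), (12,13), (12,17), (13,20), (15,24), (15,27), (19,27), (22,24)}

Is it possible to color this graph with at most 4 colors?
A valid 4-coloring: color 1: [3, 9, 10, 13, 27]; color 2: [0, 12, 15, 19, 22]; color 3: [2, 17, 20, 24].
(χ(G) = 3 ≤ 4.)

Yes, G is 4-colorable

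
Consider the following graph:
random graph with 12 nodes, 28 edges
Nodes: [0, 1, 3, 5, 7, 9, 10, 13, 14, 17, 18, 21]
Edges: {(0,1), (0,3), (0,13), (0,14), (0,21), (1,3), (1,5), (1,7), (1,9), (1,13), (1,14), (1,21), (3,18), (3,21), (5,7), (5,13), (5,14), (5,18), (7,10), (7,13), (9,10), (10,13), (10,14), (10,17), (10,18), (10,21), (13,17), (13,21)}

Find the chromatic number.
χ(G) = 4

Clique number ω(G) = 4 (lower bound: χ ≥ ω).
The clique on [0, 1, 3, 21] has size 4, forcing χ ≥ 4, and the coloring below uses 4 colors, so χ(G) = 4.
A valid 4-coloring: color 1: [1, 10]; color 2: [3, 9, 13, 14]; color 3: [0, 5, 17]; color 4: [7, 18, 21].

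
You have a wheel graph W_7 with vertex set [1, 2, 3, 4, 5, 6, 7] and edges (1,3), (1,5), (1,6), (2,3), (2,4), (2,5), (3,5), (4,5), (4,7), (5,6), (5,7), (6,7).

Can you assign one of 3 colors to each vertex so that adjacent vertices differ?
Yes, G is 3-colorable

A valid 3-coloring: color 1: [5]; color 2: [3, 4, 6]; color 3: [1, 2, 7].
(χ(G) = 3 ≤ 3.)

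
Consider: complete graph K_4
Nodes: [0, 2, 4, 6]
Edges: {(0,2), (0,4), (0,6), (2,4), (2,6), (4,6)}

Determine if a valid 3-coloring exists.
The clique on vertices [0, 2, 4, 6] has size 4 > 3, so it alone needs 4 colors.

No, G is not 3-colorable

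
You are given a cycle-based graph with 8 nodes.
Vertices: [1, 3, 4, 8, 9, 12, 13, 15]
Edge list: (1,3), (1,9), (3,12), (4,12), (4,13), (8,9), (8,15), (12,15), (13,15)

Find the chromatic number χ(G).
χ(G) = 2

Clique number ω(G) = 2 (lower bound: χ ≥ ω).
The graph is bipartite (no odd cycle), so 2 colors suffice: χ(G) = 2.
A valid 2-coloring: color 1: [1, 8, 12, 13]; color 2: [3, 4, 9, 15].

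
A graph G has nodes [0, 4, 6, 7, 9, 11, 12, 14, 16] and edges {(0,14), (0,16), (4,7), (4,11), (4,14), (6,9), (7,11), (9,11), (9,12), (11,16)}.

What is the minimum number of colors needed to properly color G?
χ(G) = 3

Clique number ω(G) = 3 (lower bound: χ ≥ ω).
The clique on [4, 7, 11] has size 3, forcing χ ≥ 3, and the coloring below uses 3 colors, so χ(G) = 3.
A valid 3-coloring: color 1: [6, 11, 12, 14]; color 2: [4, 9, 16]; color 3: [0, 7].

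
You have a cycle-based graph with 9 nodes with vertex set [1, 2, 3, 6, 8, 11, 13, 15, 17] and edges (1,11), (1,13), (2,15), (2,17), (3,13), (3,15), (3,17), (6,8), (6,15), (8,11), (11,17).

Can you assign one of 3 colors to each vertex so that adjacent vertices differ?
Yes, G is 3-colorable

A valid 3-coloring: color 1: [2, 3, 6, 11]; color 2: [8, 13, 15, 17]; color 3: [1].
(χ(G) = 3 ≤ 3.)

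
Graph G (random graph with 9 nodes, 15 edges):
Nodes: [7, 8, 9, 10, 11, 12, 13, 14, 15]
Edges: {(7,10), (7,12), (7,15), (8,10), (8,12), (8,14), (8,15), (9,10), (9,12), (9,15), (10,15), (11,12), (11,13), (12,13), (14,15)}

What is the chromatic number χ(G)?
χ(G) = 3

Clique number ω(G) = 3 (lower bound: χ ≥ ω).
The clique on [8, 10, 15] has size 3, forcing χ ≥ 3, and the coloring below uses 3 colors, so χ(G) = 3.
A valid 3-coloring: color 1: [12, 15]; color 2: [7, 8, 9, 11]; color 3: [10, 13, 14].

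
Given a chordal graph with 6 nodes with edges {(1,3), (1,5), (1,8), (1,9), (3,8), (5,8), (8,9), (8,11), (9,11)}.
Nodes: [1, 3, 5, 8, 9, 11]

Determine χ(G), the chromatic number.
χ(G) = 3

Clique number ω(G) = 3 (lower bound: χ ≥ ω).
The clique on [1, 8, 9] has size 3, forcing χ ≥ 3, and the coloring below uses 3 colors, so χ(G) = 3.
A valid 3-coloring: color 1: [8]; color 2: [1, 11]; color 3: [3, 5, 9].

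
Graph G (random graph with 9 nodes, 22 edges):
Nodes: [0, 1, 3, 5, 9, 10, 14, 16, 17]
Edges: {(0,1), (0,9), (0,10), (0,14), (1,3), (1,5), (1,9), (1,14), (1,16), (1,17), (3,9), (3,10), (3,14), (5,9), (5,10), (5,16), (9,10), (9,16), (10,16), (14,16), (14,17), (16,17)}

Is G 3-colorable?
No, G is not 3-colorable

The clique on vertices [1, 5, 9, 16] has size 4 > 3, so it alone needs 4 colors.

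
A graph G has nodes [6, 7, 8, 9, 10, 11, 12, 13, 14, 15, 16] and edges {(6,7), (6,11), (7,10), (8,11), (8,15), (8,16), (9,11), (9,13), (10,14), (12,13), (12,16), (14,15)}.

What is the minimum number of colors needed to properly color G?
Clique number ω(G) = 2 (lower bound: χ ≥ ω).
Odd cycle [6, 11, 8, 15, 14, 10, 7] needs 3 colors (χ ≥ 3).
The coloring below uses 3 colors, so χ(G) = 3.
A valid 3-coloring: color 1: [7, 11, 13, 15, 16]; color 2: [6, 8, 9, 10, 12]; color 3: [14].

χ(G) = 3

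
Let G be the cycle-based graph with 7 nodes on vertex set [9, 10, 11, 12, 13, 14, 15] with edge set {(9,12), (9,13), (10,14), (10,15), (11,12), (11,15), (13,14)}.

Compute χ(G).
χ(G) = 3

Clique number ω(G) = 2 (lower bound: χ ≥ ω).
Odd cycle [9, 12, 11, 15, 10, 14, 13] needs 3 colors (χ ≥ 3).
The coloring below uses 3 colors, so χ(G) = 3.
A valid 3-coloring: color 1: [9, 11, 14]; color 2: [12, 13, 15]; color 3: [10].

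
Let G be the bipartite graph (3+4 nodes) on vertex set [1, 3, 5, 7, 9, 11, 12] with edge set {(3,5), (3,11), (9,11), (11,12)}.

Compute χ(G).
χ(G) = 2

Clique number ω(G) = 2 (lower bound: χ ≥ ω).
The graph is bipartite (no odd cycle), so 2 colors suffice: χ(G) = 2.
A valid 2-coloring: color 1: [1, 5, 7, 11]; color 2: [3, 9, 12].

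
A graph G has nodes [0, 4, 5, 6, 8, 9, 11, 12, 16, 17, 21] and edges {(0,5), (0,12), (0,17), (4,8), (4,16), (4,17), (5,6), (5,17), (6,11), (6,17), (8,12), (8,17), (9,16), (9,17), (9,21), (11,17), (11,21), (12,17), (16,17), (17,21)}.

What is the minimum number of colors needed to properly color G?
χ(G) = 3

Clique number ω(G) = 3 (lower bound: χ ≥ ω).
The clique on [0, 12, 17] has size 3, forcing χ ≥ 3, and the coloring below uses 3 colors, so χ(G) = 3.
A valid 3-coloring: color 1: [17]; color 2: [0, 6, 8, 16, 21]; color 3: [4, 5, 9, 11, 12].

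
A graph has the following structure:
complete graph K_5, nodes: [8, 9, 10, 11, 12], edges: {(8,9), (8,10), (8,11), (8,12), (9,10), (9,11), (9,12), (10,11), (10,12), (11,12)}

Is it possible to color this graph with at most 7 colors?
Yes, G is 7-colorable

A valid 7-coloring: color 1: [12]; color 2: [8]; color 3: [9]; color 4: [11]; color 5: [10].
(χ(G) = 5 ≤ 7.)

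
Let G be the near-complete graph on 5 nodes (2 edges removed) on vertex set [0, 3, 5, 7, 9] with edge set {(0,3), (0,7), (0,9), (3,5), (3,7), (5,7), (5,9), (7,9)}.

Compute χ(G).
Clique number ω(G) = 3 (lower bound: χ ≥ ω).
The clique on [0, 7, 9] has size 3, forcing χ ≥ 3, and the coloring below uses 3 colors, so χ(G) = 3.
A valid 3-coloring: color 1: [7]; color 2: [3, 9]; color 3: [0, 5].

χ(G) = 3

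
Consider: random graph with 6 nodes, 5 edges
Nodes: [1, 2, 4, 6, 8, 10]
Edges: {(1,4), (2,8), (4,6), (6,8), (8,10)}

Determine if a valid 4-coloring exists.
A valid 4-coloring: color 1: [4, 8]; color 2: [1, 2, 6, 10].
(χ(G) = 2 ≤ 4.)

Yes, G is 4-colorable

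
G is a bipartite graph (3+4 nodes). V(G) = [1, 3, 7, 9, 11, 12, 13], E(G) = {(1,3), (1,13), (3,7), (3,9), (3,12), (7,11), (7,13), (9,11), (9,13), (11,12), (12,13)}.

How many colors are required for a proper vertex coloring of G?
χ(G) = 2

Clique number ω(G) = 2 (lower bound: χ ≥ ω).
The graph is bipartite (no odd cycle), so 2 colors suffice: χ(G) = 2.
A valid 2-coloring: color 1: [3, 11, 13]; color 2: [1, 7, 9, 12].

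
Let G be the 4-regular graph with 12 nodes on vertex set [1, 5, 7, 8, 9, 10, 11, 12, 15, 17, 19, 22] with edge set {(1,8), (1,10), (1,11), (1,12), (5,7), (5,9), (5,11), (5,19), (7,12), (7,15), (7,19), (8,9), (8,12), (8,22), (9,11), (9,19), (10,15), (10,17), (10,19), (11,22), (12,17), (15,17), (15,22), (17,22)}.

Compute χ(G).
χ(G) = 3

Clique number ω(G) = 3 (lower bound: χ ≥ ω).
The clique on [1, 8, 12] has size 3, forcing χ ≥ 3, and the coloring below uses 3 colors, so χ(G) = 3.
A valid 3-coloring: color 1: [8, 11, 15, 19]; color 2: [1, 7, 9, 17]; color 3: [5, 10, 12, 22].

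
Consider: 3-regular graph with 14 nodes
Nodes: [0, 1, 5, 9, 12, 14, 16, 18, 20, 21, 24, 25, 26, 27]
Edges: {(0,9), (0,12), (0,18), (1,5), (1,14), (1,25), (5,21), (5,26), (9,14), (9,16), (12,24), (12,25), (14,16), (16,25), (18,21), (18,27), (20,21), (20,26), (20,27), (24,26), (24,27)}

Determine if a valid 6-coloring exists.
A valid 6-coloring: color 1: [0, 5, 14, 20, 24, 25]; color 2: [1, 12, 16, 21, 26, 27]; color 3: [9, 18].
(χ(G) = 3 ≤ 6.)

Yes, G is 6-colorable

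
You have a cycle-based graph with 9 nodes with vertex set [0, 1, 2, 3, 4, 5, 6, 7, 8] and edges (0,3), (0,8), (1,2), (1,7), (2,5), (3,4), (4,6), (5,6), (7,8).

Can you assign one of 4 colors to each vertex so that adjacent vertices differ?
Yes, G is 4-colorable

A valid 4-coloring: color 1: [2, 3, 6, 8]; color 2: [0, 1, 4, 5]; color 3: [7].
(χ(G) = 3 ≤ 4.)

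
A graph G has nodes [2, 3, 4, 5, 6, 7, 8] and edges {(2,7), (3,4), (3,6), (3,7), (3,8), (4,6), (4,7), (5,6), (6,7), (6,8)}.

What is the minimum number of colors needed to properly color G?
Clique number ω(G) = 4 (lower bound: χ ≥ ω).
The clique on [3, 4, 6, 7] has size 4, forcing χ ≥ 4, and the coloring below uses 4 colors, so χ(G) = 4.
A valid 4-coloring: color 1: [2, 6]; color 2: [5, 7, 8]; color 3: [3]; color 4: [4].

χ(G) = 4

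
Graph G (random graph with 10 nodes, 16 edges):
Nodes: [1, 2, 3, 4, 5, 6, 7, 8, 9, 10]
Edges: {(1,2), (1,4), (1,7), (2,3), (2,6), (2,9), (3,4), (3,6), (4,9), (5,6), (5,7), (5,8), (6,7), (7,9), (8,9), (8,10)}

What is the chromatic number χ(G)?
χ(G) = 3

Clique number ω(G) = 3 (lower bound: χ ≥ ω).
The clique on [2, 3, 6] has size 3, forcing χ ≥ 3, and the coloring below uses 3 colors, so χ(G) = 3.
A valid 3-coloring: color 1: [1, 6, 8]; color 2: [2, 4, 7, 10]; color 3: [3, 5, 9].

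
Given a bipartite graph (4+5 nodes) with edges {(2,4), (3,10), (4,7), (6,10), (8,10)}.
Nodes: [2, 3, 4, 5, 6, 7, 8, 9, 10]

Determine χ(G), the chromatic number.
χ(G) = 2

Clique number ω(G) = 2 (lower bound: χ ≥ ω).
The graph is bipartite (no odd cycle), so 2 colors suffice: χ(G) = 2.
A valid 2-coloring: color 1: [4, 5, 9, 10]; color 2: [2, 3, 6, 7, 8].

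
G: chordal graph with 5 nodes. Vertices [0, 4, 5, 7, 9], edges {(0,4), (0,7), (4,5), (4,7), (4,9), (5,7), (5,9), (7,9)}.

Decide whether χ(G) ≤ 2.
The clique on vertices [4, 5, 7, 9] has size 4 > 2, so it alone needs 4 colors.

No, G is not 2-colorable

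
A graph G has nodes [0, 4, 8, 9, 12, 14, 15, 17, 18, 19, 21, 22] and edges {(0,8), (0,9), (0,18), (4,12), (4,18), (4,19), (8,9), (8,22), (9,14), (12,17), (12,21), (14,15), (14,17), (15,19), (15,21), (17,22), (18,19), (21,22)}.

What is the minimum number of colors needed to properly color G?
χ(G) = 3

Clique number ω(G) = 3 (lower bound: χ ≥ ω).
The clique on [0, 8, 9] has size 3, forcing χ ≥ 3, and the coloring below uses 3 colors, so χ(G) = 3.
A valid 3-coloring: color 1: [8, 15, 17, 18]; color 2: [0, 12, 14, 19, 22]; color 3: [4, 9, 21].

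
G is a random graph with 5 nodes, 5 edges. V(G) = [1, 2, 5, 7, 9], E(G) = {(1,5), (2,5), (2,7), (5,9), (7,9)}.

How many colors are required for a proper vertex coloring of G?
χ(G) = 2

Clique number ω(G) = 2 (lower bound: χ ≥ ω).
The graph is bipartite (no odd cycle), so 2 colors suffice: χ(G) = 2.
A valid 2-coloring: color 1: [5, 7]; color 2: [1, 2, 9].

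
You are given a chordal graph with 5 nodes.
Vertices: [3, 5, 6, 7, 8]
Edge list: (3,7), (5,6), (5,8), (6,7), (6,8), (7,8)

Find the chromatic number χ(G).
Clique number ω(G) = 3 (lower bound: χ ≥ ω).
The clique on [5, 6, 8] has size 3, forcing χ ≥ 3, and the coloring below uses 3 colors, so χ(G) = 3.
A valid 3-coloring: color 1: [5, 7]; color 2: [3, 6]; color 3: [8].

χ(G) = 3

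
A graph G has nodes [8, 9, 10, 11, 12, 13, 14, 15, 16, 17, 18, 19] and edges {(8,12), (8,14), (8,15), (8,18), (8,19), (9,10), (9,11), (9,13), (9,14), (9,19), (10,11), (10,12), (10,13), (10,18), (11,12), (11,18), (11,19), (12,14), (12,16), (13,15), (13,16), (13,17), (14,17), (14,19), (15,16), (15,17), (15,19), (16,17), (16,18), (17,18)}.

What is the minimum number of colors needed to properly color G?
χ(G) = 4

Clique number ω(G) = 4 (lower bound: χ ≥ ω).
The clique on [13, 15, 16, 17] has size 4, forcing χ ≥ 4, and the coloring below uses 4 colors, so χ(G) = 4.
A valid 4-coloring: color 1: [12, 13, 18, 19]; color 2: [10, 14, 15]; color 3: [8, 9, 16]; color 4: [11, 17].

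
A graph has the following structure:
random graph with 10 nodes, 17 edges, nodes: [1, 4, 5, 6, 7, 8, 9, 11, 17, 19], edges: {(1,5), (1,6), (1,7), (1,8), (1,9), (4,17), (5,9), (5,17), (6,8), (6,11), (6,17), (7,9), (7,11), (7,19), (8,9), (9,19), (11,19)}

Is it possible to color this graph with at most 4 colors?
Yes, G is 4-colorable

A valid 4-coloring: color 1: [1, 17, 19]; color 2: [4, 6, 9]; color 3: [5, 7, 8]; color 4: [11].
(χ(G) = 4 ≤ 4.)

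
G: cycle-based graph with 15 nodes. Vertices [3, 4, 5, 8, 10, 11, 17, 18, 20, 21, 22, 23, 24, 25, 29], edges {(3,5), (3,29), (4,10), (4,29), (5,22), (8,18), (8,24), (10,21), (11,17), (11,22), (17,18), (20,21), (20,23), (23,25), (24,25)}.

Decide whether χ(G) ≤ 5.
A valid 5-coloring: color 1: [3, 8, 10, 17, 20, 22, 25]; color 2: [5, 11, 18, 21, 23, 24, 29]; color 3: [4].
(χ(G) = 3 ≤ 5.)

Yes, G is 5-colorable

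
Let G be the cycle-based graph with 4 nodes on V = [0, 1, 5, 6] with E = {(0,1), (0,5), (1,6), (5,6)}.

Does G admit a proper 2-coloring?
Yes, G is 2-colorable

A valid 2-coloring: color 1: [0, 6]; color 2: [1, 5].
(χ(G) = 2 ≤ 2.)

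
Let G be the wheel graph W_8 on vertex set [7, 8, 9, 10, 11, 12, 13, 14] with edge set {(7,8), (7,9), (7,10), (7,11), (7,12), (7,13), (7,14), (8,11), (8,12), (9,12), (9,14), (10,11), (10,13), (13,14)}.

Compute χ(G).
Clique number ω(G) = 3 (lower bound: χ ≥ ω).
Odd cycle [10, 13, 14, 9, 12, 8, 11] needs 3 colors (χ ≥ 3).
Vertex 7 is adjacent to every vertex of [8, 9, 10, 11, 12, 13, 14], which already need 3 colors among themselves, so 7 needs a new color (χ ≥ 4).
The coloring below uses 4 colors, so χ(G) = 4.
A valid 4-coloring: color 1: [7]; color 2: [8, 10, 14]; color 3: [9, 11, 13]; color 4: [12].

χ(G) = 4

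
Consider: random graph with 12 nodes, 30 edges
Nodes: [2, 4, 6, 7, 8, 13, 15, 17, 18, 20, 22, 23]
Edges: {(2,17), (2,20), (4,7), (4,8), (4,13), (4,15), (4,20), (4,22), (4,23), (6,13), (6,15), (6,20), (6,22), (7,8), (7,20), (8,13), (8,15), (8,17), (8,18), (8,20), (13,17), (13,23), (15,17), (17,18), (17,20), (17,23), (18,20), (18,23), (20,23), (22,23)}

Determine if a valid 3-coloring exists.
No, G is not 3-colorable

The clique on vertices [8, 17, 18, 20] has size 4 > 3, so it alone needs 4 colors.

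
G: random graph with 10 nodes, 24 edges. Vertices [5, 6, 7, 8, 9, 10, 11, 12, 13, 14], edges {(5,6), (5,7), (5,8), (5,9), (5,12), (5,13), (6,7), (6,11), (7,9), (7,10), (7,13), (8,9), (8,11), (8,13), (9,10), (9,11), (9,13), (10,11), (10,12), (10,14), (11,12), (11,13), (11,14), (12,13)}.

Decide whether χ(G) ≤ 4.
Yes, G is 4-colorable

A valid 4-coloring: color 1: [5, 11]; color 2: [6, 9, 12, 14]; color 3: [10, 13]; color 4: [7, 8].
(χ(G) = 4 ≤ 4.)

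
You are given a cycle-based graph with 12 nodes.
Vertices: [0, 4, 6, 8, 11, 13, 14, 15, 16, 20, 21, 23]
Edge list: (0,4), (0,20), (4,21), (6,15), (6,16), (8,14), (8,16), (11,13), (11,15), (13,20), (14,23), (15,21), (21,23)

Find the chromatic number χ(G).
Clique number ω(G) = 2 (lower bound: χ ≥ ω).
Odd cycle [11, 13, 20, 0, 4, 21, 15] needs 3 colors (χ ≥ 3).
The coloring below uses 3 colors, so χ(G) = 3.
A valid 3-coloring: color 1: [0, 8, 13, 15, 23]; color 2: [11, 14, 16, 20, 21]; color 3: [4, 6].

χ(G) = 3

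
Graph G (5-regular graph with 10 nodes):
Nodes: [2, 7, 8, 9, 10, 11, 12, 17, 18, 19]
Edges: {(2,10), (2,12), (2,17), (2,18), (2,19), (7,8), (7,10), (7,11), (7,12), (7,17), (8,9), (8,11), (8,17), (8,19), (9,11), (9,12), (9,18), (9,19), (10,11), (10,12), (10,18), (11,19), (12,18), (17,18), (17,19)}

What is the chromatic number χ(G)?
χ(G) = 4

Clique number ω(G) = 4 (lower bound: χ ≥ ω).
The clique on [2, 10, 12, 18] has size 4, forcing χ ≥ 4, and the coloring below uses 4 colors, so χ(G) = 4.
A valid 4-coloring: color 1: [8, 18]; color 2: [2, 7, 9]; color 3: [10, 19]; color 4: [11, 12, 17].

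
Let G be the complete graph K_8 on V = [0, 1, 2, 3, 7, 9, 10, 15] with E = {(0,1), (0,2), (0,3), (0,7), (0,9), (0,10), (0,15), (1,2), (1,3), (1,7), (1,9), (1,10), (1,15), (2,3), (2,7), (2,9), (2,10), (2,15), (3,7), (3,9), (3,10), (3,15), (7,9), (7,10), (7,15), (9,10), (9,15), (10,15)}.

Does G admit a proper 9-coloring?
Yes, G is 9-colorable

A valid 9-coloring: color 1: [1]; color 2: [10]; color 3: [7]; color 4: [2]; color 5: [0]; color 6: [15]; color 7: [3]; color 8: [9].
(χ(G) = 8 ≤ 9.)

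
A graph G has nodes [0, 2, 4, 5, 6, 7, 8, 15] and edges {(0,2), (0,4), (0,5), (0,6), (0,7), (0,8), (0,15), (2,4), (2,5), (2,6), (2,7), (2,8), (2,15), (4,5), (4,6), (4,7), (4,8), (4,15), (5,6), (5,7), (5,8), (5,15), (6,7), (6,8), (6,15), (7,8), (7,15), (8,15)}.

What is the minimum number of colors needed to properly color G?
Clique number ω(G) = 8 (lower bound: χ ≥ ω).
The clique on [0, 2, 4, 5, 6, 7, 8, 15] has size 8, forcing χ ≥ 8, and the coloring below uses 8 colors, so χ(G) = 8.
A valid 8-coloring: color 1: [2]; color 2: [4]; color 3: [8]; color 4: [7]; color 5: [15]; color 6: [0]; color 7: [6]; color 8: [5].

χ(G) = 8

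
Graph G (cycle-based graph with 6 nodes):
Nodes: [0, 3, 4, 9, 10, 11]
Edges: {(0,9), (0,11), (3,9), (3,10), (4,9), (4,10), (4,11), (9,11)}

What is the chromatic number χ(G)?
Clique number ω(G) = 3 (lower bound: χ ≥ ω).
The clique on [0, 9, 11] has size 3, forcing χ ≥ 3, and the coloring below uses 3 colors, so χ(G) = 3.
A valid 3-coloring: color 1: [9, 10]; color 2: [3, 11]; color 3: [0, 4].

χ(G) = 3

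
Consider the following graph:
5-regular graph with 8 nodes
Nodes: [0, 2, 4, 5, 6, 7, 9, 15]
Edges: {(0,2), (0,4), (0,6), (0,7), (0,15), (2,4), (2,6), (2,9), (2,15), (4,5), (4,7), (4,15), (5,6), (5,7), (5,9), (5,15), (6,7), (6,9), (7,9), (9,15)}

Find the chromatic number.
χ(G) = 4

Clique number ω(G) = 4 (lower bound: χ ≥ ω).
The clique on [0, 2, 4, 15] has size 4, forcing χ ≥ 4, and the coloring below uses 4 colors, so χ(G) = 4.
A valid 4-coloring: color 1: [0, 9]; color 2: [7, 15]; color 3: [2, 5]; color 4: [4, 6].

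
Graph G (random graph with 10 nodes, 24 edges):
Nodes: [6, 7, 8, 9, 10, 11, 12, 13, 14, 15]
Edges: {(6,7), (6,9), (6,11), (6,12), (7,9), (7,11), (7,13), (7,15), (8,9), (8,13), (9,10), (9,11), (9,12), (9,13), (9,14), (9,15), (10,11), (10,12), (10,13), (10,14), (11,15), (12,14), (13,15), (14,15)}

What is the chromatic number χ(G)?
Clique number ω(G) = 4 (lower bound: χ ≥ ω).
The clique on [6, 7, 9, 11] has size 4, forcing χ ≥ 4, and the coloring below uses 4 colors, so χ(G) = 4.
A valid 4-coloring: color 1: [9]; color 2: [6, 8, 10, 15]; color 3: [7, 12]; color 4: [11, 13, 14].

χ(G) = 4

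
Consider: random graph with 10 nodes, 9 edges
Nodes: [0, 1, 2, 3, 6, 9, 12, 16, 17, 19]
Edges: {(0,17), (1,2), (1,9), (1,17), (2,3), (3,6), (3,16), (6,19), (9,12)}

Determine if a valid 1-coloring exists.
No, G is not 1-colorable

Edge (0,17) forces its endpoints to differ, so 1 color is not enough.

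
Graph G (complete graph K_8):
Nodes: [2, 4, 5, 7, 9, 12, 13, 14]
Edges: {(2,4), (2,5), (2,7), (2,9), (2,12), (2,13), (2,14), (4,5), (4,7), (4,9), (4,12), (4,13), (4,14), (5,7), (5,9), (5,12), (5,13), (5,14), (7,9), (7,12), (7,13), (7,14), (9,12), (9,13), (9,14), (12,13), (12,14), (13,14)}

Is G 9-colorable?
A valid 9-coloring: color 1: [9]; color 2: [14]; color 3: [12]; color 4: [13]; color 5: [5]; color 6: [4]; color 7: [7]; color 8: [2].
(χ(G) = 8 ≤ 9.)

Yes, G is 9-colorable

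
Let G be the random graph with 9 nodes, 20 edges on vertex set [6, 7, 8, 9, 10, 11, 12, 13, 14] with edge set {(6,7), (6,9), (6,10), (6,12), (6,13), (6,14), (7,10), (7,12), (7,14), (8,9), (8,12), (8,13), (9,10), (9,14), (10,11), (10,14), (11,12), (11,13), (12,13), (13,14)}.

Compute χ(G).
χ(G) = 4

Clique number ω(G) = 4 (lower bound: χ ≥ ω).
The clique on [6, 9, 10, 14] has size 4, forcing χ ≥ 4, and the coloring below uses 4 colors, so χ(G) = 4.
A valid 4-coloring: color 1: [6, 8, 11]; color 2: [12, 14]; color 3: [10, 13]; color 4: [7, 9].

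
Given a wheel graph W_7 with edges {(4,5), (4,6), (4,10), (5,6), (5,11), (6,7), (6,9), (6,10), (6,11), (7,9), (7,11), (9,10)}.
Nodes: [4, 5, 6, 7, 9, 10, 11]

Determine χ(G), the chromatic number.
Clique number ω(G) = 3 (lower bound: χ ≥ ω).
The clique on [6, 9, 10] has size 3, forcing χ ≥ 3, and the coloring below uses 3 colors, so χ(G) = 3.
A valid 3-coloring: color 1: [6]; color 2: [5, 7, 10]; color 3: [4, 9, 11].

χ(G) = 3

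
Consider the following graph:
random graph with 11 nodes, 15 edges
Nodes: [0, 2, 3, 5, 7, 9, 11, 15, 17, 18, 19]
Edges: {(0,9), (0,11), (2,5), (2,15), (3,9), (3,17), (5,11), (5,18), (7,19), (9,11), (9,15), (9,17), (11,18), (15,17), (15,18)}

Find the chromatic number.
χ(G) = 3

Clique number ω(G) = 3 (lower bound: χ ≥ ω).
The clique on [5, 11, 18] has size 3, forcing χ ≥ 3, and the coloring below uses 3 colors, so χ(G) = 3.
A valid 3-coloring: color 1: [5, 7, 9]; color 2: [3, 11, 15, 19]; color 3: [0, 2, 17, 18].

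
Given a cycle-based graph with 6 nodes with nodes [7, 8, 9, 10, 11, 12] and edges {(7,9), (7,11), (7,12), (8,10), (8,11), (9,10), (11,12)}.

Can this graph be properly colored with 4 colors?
A valid 4-coloring: color 1: [7, 8]; color 2: [10, 11]; color 3: [9, 12].
(χ(G) = 3 ≤ 4.)

Yes, G is 4-colorable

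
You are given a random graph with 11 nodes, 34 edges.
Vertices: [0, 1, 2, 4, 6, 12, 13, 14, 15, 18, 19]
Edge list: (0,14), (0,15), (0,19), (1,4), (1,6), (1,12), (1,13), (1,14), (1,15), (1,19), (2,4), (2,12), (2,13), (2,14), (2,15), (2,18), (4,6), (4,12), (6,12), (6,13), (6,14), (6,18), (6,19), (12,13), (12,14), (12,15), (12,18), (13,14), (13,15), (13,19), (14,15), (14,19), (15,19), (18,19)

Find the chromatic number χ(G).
Clique number ω(G) = 5 (lower bound: χ ≥ ω).
The clique on [1, 6, 13, 14, 19] has size 5, forcing χ ≥ 5, and the coloring below uses 5 colors, so χ(G) = 5.
A valid 5-coloring: color 1: [4, 14, 18]; color 2: [12, 19]; color 3: [6, 15]; color 4: [0, 1, 2]; color 5: [13].

χ(G) = 5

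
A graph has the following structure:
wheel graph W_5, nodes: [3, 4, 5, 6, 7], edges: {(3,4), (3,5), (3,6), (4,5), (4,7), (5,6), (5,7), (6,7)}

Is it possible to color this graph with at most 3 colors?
A valid 3-coloring: color 1: [5]; color 2: [3, 7]; color 3: [4, 6].
(χ(G) = 3 ≤ 3.)

Yes, G is 3-colorable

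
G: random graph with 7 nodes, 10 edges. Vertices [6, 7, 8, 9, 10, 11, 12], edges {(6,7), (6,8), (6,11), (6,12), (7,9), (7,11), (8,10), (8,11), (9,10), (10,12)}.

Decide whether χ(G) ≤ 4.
Yes, G is 4-colorable

A valid 4-coloring: color 1: [6, 10]; color 2: [7, 8, 12]; color 3: [9, 11].
(χ(G) = 3 ≤ 4.)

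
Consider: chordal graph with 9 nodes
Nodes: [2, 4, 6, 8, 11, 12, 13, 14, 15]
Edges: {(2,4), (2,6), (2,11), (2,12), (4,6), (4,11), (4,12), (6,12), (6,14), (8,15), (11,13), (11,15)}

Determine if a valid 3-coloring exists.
No, G is not 3-colorable

The clique on vertices [2, 4, 6, 12] has size 4 > 3, so it alone needs 4 colors.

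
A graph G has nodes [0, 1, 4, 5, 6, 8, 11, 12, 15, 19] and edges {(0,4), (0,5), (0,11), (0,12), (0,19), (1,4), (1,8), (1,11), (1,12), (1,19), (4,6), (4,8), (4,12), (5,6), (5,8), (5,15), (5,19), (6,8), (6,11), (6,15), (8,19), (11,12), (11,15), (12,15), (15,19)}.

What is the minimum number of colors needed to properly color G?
Clique number ω(G) = 3 (lower bound: χ ≥ ω).
Odd cycle [19, 5, 6, 4, 1] needs 3 colors (χ ≥ 3).
Vertex 8 is adjacent to every vertex of [1, 4, 5, 6, 19], which already need 3 colors among themselves, so 8 needs a new color (χ ≥ 4).
The coloring below uses 4 colors, so χ(G) = 4.
A valid 4-coloring: color 1: [4, 5, 11]; color 2: [8, 12]; color 3: [0, 1, 15]; color 4: [6, 19].

χ(G) = 4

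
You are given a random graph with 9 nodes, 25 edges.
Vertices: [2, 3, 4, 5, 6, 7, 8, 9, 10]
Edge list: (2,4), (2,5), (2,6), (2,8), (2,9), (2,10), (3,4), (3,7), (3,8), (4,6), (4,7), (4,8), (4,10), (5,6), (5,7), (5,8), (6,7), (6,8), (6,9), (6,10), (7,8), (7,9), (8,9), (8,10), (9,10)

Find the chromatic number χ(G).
Clique number ω(G) = 5 (lower bound: χ ≥ ω).
The clique on [2, 6, 8, 9, 10] has size 5, forcing χ ≥ 5, and the coloring below uses 5 colors, so χ(G) = 5.
A valid 5-coloring: color 1: [8]; color 2: [3, 6]; color 3: [4, 5, 9]; color 4: [2, 7]; color 5: [10].

χ(G) = 5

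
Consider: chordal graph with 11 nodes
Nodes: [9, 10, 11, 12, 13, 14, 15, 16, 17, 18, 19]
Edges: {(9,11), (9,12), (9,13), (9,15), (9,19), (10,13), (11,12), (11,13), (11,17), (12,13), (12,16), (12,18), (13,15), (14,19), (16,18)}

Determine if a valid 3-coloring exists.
The clique on vertices [9, 11, 12, 13] has size 4 > 3, so it alone needs 4 colors.

No, G is not 3-colorable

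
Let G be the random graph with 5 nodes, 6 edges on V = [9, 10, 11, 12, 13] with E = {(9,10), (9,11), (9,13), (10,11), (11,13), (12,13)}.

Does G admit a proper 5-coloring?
Yes, G is 5-colorable

A valid 5-coloring: color 1: [10, 13]; color 2: [9, 12]; color 3: [11].
(χ(G) = 3 ≤ 5.)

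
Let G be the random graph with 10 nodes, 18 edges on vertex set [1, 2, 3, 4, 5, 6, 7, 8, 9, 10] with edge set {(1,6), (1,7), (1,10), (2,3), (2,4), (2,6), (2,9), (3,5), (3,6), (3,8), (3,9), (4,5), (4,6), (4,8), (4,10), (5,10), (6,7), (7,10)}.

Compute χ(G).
Clique number ω(G) = 3 (lower bound: χ ≥ ω).
The clique on [1, 7, 10] has size 3, forcing χ ≥ 3, and the coloring below uses 3 colors, so χ(G) = 3.
A valid 3-coloring: color 1: [6, 8, 9, 10]; color 2: [1, 3, 4]; color 3: [2, 5, 7].

χ(G) = 3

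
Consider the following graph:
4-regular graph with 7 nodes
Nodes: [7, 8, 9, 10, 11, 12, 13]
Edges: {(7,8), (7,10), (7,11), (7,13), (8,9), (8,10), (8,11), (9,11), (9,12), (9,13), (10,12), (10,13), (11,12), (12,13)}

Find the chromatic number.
χ(G) = 4

Clique number ω(G) = 3 (lower bound: χ ≥ ω).
Suppose a proper 3-coloring c exists. The clique [7, 8, 10] takes 3 distinct colors; by symmetry let c(7) = 1, c(8) = 2, c(10) = 3.
- Vertex 11: neighbors [7, 8] already have colors [1, 2] ⇒ c(11) = 3.
- Vertex 9: neighbors [8, 11] already have colors [2, 3] ⇒ c(9) = 1.
- Vertex 12: neighbors [9, 10] already have colors [1, 3] ⇒ c(12) = 2.
- Vertex 13: neighbors [7, 12, 10] already have colors [1, 2, 3] — all 3 colors blocked. Contradiction.
The forced assignments end in a contradiction, so G has no proper 3-coloring (χ ≥ 4).
The coloring below uses 4 colors, so χ(G) = 4.
A valid 4-coloring: color 1: [8, 12]; color 2: [7, 9]; color 3: [10, 11]; color 4: [13].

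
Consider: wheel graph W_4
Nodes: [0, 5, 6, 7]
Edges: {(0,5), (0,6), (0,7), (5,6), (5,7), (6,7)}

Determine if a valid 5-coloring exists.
A valid 5-coloring: color 1: [5]; color 2: [7]; color 3: [0]; color 4: [6].
(χ(G) = 4 ≤ 5.)

Yes, G is 5-colorable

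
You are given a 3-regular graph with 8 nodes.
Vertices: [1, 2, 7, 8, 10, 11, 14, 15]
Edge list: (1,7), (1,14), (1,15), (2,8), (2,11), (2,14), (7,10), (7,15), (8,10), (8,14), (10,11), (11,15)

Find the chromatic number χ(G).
Clique number ω(G) = 3 (lower bound: χ ≥ ω).
The clique on [1, 7, 15] has size 3, forcing χ ≥ 3, and the coloring below uses 3 colors, so χ(G) = 3.
A valid 3-coloring: color 1: [10, 14, 15]; color 2: [7, 8, 11]; color 3: [1, 2].

χ(G) = 3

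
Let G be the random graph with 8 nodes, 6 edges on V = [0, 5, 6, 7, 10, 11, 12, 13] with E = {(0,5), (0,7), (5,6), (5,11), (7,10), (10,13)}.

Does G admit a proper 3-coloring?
Yes, G is 3-colorable

A valid 3-coloring: color 1: [5, 7, 12, 13]; color 2: [0, 6, 10, 11].
(χ(G) = 2 ≤ 3.)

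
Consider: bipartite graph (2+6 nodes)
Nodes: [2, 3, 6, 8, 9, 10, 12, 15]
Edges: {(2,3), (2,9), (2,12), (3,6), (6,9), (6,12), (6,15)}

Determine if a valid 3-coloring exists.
A valid 3-coloring: color 1: [2, 6, 8, 10]; color 2: [3, 9, 12, 15].
(χ(G) = 2 ≤ 3.)

Yes, G is 3-colorable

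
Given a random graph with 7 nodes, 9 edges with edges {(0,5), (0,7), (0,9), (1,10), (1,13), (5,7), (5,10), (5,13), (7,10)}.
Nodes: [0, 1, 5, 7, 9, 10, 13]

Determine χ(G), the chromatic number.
Clique number ω(G) = 3 (lower bound: χ ≥ ω).
The clique on [0, 5, 7] has size 3, forcing χ ≥ 3, and the coloring below uses 3 colors, so χ(G) = 3.
A valid 3-coloring: color 1: [1, 5, 9]; color 2: [0, 10, 13]; color 3: [7].

χ(G) = 3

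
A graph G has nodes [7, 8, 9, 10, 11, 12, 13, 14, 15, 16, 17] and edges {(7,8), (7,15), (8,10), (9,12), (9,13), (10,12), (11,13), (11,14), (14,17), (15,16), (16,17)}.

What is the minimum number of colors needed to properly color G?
χ(G) = 3

Clique number ω(G) = 2 (lower bound: χ ≥ ω).
Odd cycle [7, 8, 10, 12, 9, 13, 11, 14, 17, 16, 15] needs 3 colors (χ ≥ 3).
The coloring below uses 3 colors, so χ(G) = 3.
A valid 3-coloring: color 1: [8, 12, 13, 14, 16]; color 2: [7, 9, 10, 11, 17]; color 3: [15].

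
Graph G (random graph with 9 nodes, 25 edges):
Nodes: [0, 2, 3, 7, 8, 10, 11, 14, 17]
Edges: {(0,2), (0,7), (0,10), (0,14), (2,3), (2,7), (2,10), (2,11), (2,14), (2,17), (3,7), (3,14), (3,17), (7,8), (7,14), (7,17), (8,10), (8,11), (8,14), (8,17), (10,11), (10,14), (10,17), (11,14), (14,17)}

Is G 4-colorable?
The clique on vertices [2, 3, 7, 14, 17] has size 5 > 4, so it alone needs 5 colors.

No, G is not 4-colorable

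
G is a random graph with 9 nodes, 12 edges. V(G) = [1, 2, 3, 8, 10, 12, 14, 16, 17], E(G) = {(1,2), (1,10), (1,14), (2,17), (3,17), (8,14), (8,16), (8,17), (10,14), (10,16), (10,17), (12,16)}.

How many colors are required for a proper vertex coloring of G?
χ(G) = 3

Clique number ω(G) = 3 (lower bound: χ ≥ ω).
The clique on [1, 10, 14] has size 3, forcing χ ≥ 3, and the coloring below uses 3 colors, so χ(G) = 3.
A valid 3-coloring: color 1: [2, 3, 8, 10, 12]; color 2: [14, 16, 17]; color 3: [1].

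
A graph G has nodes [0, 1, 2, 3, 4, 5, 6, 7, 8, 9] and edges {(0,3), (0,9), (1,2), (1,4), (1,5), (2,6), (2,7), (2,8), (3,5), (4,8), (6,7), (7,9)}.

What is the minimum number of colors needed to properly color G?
Clique number ω(G) = 3 (lower bound: χ ≥ ω).
The clique on [2, 6, 7] has size 3, forcing χ ≥ 3, and the coloring below uses 3 colors, so χ(G) = 3.
A valid 3-coloring: color 1: [0, 2, 4, 5]; color 2: [1, 3, 7, 8]; color 3: [6, 9].

χ(G) = 3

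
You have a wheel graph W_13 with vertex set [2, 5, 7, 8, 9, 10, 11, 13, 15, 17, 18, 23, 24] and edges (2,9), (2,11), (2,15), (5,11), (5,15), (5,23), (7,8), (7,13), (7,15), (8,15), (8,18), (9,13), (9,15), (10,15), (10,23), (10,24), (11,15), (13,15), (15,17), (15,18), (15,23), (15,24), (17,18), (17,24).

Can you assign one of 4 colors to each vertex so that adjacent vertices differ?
Yes, G is 4-colorable

A valid 4-coloring: color 1: [15]; color 2: [2, 5, 8, 10, 13, 17]; color 3: [7, 9, 11, 18, 23, 24].
(χ(G) = 3 ≤ 4.)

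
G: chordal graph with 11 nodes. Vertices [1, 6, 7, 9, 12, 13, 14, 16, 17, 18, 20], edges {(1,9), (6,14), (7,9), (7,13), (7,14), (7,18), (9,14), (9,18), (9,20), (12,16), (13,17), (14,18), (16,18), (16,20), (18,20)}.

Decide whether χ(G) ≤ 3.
The clique on vertices [7, 9, 14, 18] has size 4 > 3, so it alone needs 4 colors.

No, G is not 3-colorable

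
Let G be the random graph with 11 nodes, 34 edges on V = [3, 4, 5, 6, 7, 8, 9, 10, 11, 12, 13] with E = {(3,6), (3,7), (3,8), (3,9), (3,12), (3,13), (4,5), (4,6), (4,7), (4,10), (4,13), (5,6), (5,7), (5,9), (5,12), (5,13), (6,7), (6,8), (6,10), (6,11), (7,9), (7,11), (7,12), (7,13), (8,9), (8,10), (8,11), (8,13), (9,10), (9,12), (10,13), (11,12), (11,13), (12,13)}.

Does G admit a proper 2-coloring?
The clique on vertices [7, 11, 12, 13] has size 4 > 2, so it alone needs 4 colors.

No, G is not 2-colorable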